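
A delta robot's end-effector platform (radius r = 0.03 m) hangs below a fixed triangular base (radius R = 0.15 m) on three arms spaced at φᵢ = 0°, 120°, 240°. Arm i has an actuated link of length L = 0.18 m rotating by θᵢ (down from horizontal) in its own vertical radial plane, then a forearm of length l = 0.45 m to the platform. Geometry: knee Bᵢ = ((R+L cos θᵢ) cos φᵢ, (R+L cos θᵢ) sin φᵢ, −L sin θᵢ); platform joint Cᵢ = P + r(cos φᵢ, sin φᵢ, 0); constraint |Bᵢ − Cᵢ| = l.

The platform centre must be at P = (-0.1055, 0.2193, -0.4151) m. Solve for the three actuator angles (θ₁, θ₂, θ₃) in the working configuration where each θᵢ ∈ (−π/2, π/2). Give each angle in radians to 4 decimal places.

rotate P by −φ1: (-0.1055, 0.2193, -0.4151)
  A cos θ + B sin θ = C:  0.2255·cos θ + -0.4151·sin θ = -0.2810
  θ1 = atan2(B,A) + arccos(C/0.4724) = 1.1346
φ2=120.0° → target in arm frame (0.2427, -0.0183)
  A cos θ + B sin θ = C:  -0.1227·cos θ + -0.4151·sin θ = -0.0489
  θ2 = atan2(B,A) + arccos(C/0.4328) = -0.1742
arm 3 (φ=240.0°): x'=-0.1372, y'=-0.2010
  A=0.2572, B=-0.4151, C=(l²−L²−A²−y'²−z²)/(2L)=-0.3021
  γ=atan2(-0.4151,0.2572)=-1.0161;  ψ=arccos(-0.6186)=2.2378;  θ3=γ+ψ≈1.2217

θ₁ = 1.1346, θ₂ = -0.1742, θ₃ = 1.2217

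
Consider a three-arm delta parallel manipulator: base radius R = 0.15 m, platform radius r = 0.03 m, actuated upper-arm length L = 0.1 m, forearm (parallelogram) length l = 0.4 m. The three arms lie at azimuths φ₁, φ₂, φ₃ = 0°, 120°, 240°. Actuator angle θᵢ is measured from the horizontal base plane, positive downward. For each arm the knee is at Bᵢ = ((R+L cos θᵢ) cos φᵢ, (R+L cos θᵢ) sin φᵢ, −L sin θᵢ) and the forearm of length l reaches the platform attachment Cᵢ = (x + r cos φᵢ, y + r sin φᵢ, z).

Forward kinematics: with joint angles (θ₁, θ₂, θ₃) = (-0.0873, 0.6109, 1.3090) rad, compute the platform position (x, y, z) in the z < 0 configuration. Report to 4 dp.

(0.1284, 0.0827, -0.3719)

S1 = (0.2196·cos0.0°, 0.2196·sin0.0°, 0.0087) = (0.2196, 0.0000, 0.0087)
S2 = (0.2019·cos120.0°, 0.2019·sin120.0°, -0.0574) = (-0.1010, 0.1749, -0.0574)
arm 3 at φ=240.0°: e+L cos θ3 = 0.1459;  S3 = (-0.0729, -0.1263, -0.0966)
|S₂|²−|S₁|² = -0.0042;  |S₃|²−|S₁|² = -0.0177
linear system: -0.6412x+0.3497y = -0.0042−-0.1322z; -0.5851x+-0.2527y = -0.0177−-0.2106z
Cramer: x(z) = 0.0198-0.2920z;  y(z) = 0.0242-0.1574z
sphere 1 gives Az²+Bz+C=0 with A=1.1100, B=0.0916, C=-0.1194;  B²−4AC=0.5386;  roots -0.3719, 0.2893;  negative root z = -0.3719
x = 0.1284, y = 0.0827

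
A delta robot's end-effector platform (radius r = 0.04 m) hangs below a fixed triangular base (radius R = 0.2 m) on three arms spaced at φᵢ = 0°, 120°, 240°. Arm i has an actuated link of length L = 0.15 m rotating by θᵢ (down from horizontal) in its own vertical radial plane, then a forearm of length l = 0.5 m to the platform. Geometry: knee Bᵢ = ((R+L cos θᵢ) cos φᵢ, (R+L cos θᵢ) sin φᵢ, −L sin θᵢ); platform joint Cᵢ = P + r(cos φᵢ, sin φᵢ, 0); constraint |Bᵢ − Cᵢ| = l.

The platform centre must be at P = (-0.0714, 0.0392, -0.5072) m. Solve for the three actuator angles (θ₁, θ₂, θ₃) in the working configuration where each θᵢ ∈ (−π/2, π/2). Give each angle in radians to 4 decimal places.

θ₁ = 0.9600, θ₂ = 0.4361, θ₃ = 0.6980

φ1=0.0° → target in arm frame (-0.0714, 0.0392)
  A=0.2314, B=-0.5072, C=(l²−L²−A²−y'²−z²)/(2L)=-0.2828
  γ=atan2(-0.5072,0.2314)=-1.1428;  ψ=arccos(-0.5072)=2.1028;  θ1=γ+ψ≈0.9600
arm 2 (φ=120.0°): x'=0.0696, y'=0.0422
  A cos θ + B sin θ = C:  0.0904·cos θ + -0.5072·sin θ = -0.1323
  √(A²+B²)=0.5152;  θ2 = -1.3945+1.8306 ≈ 0.4361
rotate P by −φ3: (0.0018, -0.0814, -0.5072)
  e−x'=0.1582;  (l²−L²−(e−x')²−y'²−z²)/2L = -0.2048
  √(A²+B²)=0.5313;  θ3 = -1.2684+1.9664 ≈ 0.6980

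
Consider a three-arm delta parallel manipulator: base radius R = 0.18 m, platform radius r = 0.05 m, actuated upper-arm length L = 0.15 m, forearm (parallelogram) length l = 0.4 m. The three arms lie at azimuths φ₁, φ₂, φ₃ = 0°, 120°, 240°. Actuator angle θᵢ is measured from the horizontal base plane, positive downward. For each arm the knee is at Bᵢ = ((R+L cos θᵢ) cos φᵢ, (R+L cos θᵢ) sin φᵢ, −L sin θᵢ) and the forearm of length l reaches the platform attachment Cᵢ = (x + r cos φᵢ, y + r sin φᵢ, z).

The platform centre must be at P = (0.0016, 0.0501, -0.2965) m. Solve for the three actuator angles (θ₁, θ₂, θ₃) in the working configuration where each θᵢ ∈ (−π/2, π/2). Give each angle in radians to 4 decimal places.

φ1=0.0° → target in arm frame (0.0016, 0.0501)
  A cos θ + B sin θ = C:  0.1284·cos θ + -0.2965·sin θ = 0.1020
  √(A²+B²)=0.3231;  θ1 = -1.1621+1.2497 ≈ 0.0876
φ2=120.0° → target in arm frame (0.0426, -0.0264)
  A cos θ + B sin θ = C:  0.0874·cos θ + -0.2965·sin θ = 0.1375
  γ=atan2(-0.2965,0.0874)=-1.2841;  ψ=arccos(0.4448)=1.1099;  θ2=γ+ψ≈-0.1743
φ3=240.0° → target in arm frame (-0.0442, -0.0237)
  e−x'=0.1742;  (l²−L²−(e−x')²−y'²−z²)/2L = 0.0623
  √(A²+B²)=0.3439;  θ3 = -1.0396+1.3887 ≈ 0.3490

θ₁ = 0.0876, θ₂ = -0.1743, θ₃ = 0.3490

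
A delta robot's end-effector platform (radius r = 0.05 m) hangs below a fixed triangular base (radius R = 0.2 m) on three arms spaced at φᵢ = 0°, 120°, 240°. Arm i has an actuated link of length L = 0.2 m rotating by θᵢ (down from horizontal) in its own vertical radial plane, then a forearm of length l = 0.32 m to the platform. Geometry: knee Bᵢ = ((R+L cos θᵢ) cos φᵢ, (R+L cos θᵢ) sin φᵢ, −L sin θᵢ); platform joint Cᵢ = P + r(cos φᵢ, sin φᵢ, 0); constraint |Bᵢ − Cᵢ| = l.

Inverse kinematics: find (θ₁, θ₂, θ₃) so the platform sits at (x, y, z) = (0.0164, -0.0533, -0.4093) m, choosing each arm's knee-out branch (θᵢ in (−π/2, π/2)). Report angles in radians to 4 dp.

θ₁ = 1.1346, θ₂ = 1.3963, θ₃ = 1.0470

arm 1 (φ=0.0°): x'=0.0164, y'=-0.0533
  A cos θ + B sin θ = C:  0.1336·cos θ + -0.4093·sin θ = -0.3145
  θ1 = atan2(B,A) + arccos(C/0.4306) = 1.1346
arm 2 (φ=120.0°): x'=-0.0544, y'=0.0124
  e−x'=0.2044;  (l²−L²−(e−x')²−y'²−z²)/2L = -0.3676
  γ=atan2(-0.4093,0.2044)=-1.1077;  ψ=arccos(-0.8036)=2.5040;  θ2=γ+ψ≈1.3963
φ3=240.0° → target in arm frame (0.0380, 0.0409)
  A=0.1120, B=-0.4093, C=(l²−L²−A²−y'²−z²)/(2L)=-0.2984
  γ=atan2(-0.4093,0.1120)=-1.3036;  ψ=arccos(-0.7031)=2.3506;  θ3=γ+ψ≈1.0470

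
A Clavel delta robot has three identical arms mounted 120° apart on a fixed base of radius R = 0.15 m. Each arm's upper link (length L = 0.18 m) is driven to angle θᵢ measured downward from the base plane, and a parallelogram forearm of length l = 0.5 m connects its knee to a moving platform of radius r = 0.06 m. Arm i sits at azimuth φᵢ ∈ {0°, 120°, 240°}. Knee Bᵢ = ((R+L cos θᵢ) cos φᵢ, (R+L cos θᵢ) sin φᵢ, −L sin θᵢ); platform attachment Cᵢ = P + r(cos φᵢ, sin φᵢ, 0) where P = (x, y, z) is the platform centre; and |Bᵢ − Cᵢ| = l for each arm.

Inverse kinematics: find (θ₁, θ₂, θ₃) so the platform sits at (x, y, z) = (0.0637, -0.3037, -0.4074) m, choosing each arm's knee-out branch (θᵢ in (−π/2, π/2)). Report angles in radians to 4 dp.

φ1=0.0° → target in arm frame (0.0637, -0.3037)
  A=0.0263, B=-0.4074, C=(l²−L²−A²−y'²−z²)/(2L)=-0.1147
  γ=atan2(-0.4074,0.0263)=-1.5063;  ψ=arccos(-0.2810)=1.8556;  θ1=γ+ψ≈0.3493
rotate P by −φ2: (-0.2949, 0.0967, -0.4074)
  A=0.3849, B=-0.4074, C=(l²−L²−A²−y'²−z²)/(2L)=-0.2940
  √(A²+B²)=0.5604;  θ2 = -0.8138+2.1230 ≈ 1.3092
φ3=240.0° → target in arm frame (0.2312, 0.2070)
  A cos θ + B sin θ = C:  -0.1412·cos θ + -0.4074·sin θ = -0.0310
  γ=atan2(-0.4074,-0.1412)=-1.9043;  ψ=arccos(-0.0719)=1.6427;  θ3=γ+ψ≈-0.2616

θ₁ = 0.3493, θ₂ = 1.3092, θ₃ = -0.2616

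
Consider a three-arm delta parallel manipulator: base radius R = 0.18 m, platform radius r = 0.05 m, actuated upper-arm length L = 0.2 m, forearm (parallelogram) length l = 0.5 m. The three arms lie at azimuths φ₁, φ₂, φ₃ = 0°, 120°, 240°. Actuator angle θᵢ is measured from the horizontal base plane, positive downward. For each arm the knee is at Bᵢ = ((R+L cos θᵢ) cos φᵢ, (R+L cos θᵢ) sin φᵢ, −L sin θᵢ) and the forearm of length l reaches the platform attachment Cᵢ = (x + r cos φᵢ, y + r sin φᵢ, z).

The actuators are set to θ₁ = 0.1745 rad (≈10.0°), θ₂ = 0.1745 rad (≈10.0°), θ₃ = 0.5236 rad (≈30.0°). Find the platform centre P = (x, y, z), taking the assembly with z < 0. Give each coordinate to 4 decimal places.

(0.0338, 0.0585, -0.4355)

φ1=0.0°: virtual centre (0.3270, 0.0000, -0.0347), radius l
φ2=120.0°: virtual centre (-0.1635, 0.2832, -0.0347), radius l
arm 3 at φ=240.0°: e+L cos θ3 = 0.3032;  centre 3 = (-0.1516, -0.2626, -0.1000)
eliminate P² terms by subtracting sphere 1 from 2 and 3
plane₁₂: -0.9809x+0.5663y+0.0000z = 0.0000
Cramer: x(z) = 0.0033-0.0699z;  y(z) = 0.0057-0.1211z
sphere 1 gives Az²+Bz+C=0 with A=1.0196, B=0.1133, C=-0.1440;  B²−4AC=0.6002;  roots -0.4355, 0.3243;  negative root z = -0.4355
x = 0.0338, y = 0.0585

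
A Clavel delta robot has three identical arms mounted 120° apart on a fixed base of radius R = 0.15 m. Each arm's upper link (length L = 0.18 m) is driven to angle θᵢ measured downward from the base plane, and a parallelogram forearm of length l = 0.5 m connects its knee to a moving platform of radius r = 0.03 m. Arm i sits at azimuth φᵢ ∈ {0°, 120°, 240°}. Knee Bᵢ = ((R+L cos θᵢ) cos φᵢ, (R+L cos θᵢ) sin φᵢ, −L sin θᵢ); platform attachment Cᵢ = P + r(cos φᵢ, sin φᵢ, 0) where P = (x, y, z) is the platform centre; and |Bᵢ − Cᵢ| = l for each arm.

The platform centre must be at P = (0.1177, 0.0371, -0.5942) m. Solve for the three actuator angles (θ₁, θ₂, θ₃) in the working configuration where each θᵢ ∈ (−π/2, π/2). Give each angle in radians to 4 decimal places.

θ₁ = 0.6981, θ₂ = 1.1342, θ₃ = 1.3088

rotate P by −φ1: (0.1177, 0.0371, -0.5942)
  A cos θ + B sin θ = C:  0.0023·cos θ + -0.5942·sin θ = -0.3802
  √(A²+B²)=0.5942;  θ1 = -1.5669+2.2650 ≈ 0.6981
φ2=120.0° → target in arm frame (-0.0267, -0.1205)
  e−x'=0.1467;  (l²−L²−(e−x')²−y'²−z²)/2L = -0.4764
  √(A²+B²)=0.6120;  θ2 = -1.3287+2.4630 ≈ 1.1342
rotate P by −φ3: (-0.0910, 0.0834, -0.5942)
  e−x'=0.2110;  (l²−L²−(e−x')²−y'²−z²)/2L = -0.5193
  γ=atan2(-0.5942,0.2110)=-1.2296;  ψ=arccos(-0.8235)=2.5384;  θ3=γ+ψ≈1.3088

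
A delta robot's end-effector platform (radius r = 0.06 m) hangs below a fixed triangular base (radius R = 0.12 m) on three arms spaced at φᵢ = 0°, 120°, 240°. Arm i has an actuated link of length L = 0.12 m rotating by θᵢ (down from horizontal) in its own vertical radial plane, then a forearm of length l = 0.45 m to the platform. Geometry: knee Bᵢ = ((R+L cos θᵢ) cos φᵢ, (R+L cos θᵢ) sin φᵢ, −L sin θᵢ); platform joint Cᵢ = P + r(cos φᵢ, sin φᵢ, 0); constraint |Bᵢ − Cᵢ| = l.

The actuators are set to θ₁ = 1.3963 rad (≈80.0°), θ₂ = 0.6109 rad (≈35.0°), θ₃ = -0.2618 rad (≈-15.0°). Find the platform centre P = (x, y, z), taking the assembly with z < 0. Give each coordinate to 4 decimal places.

(-0.2580, -0.1286, -0.3849)

O1 = (0.0808·cos0.0°, 0.0808·sin0.0°, -0.1182) = (0.0808, 0.0000, -0.1182)
arm 2 at φ=120.0°: ρ2 = 0.1583;  O2 = (-0.0791, 0.1371, -0.0688)
φ3=240.0°: virtual centre (-0.0880, -0.1523, 0.0311), radius l
eliminate P² terms by subtracting sphere 1 from 2 and 3
linear system: -0.3200x+0.2742y = 0.0093−0.0987z; -0.3376x+-0.3047y = 0.0114−0.2985z
det = 0.1900;  x = -0.0314+0.5888z,  y = -0.0027+0.3272z
quadratic in z: (1.4538)z²+(0.1025)z+(-0.1759)=0, √Δ=1.0167 → z ∈ {-0.3849, 0.3144}; z = -0.3849 (taking z<0)
x = -0.2580, y = -0.1286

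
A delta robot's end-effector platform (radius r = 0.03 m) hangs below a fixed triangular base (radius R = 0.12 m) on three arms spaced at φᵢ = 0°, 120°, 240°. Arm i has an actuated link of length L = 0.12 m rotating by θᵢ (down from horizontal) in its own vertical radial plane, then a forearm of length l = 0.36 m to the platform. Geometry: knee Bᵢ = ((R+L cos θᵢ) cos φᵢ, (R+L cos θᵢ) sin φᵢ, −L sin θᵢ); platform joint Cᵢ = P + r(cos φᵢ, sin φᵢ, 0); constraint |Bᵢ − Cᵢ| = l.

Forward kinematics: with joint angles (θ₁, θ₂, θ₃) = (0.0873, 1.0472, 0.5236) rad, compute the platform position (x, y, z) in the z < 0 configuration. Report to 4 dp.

(0.0997, -0.0716, -0.3457)

O1 = (0.2095·cos0.0°, 0.2095·sin0.0°, -0.0105) = (0.2095, 0.0000, -0.0105)
arm 2 at φ=120.0°: e+L cos θ2 = 0.1500;  O2 = (-0.0750, 0.1299, -0.1039)
arm 3 at φ=240.0°: e+L cos θ3 = 0.1939;  O3 = (-0.0970, -0.1679, -0.0600)
|O₂|²−|O₁|² = -0.0107;  |O₃|²−|O₁|² = -0.0028
linear system: -0.5691x+0.2598y = -0.0107−-0.1869z; -0.6130x+-0.3359y = -0.0028−-0.0991z
det = 0.3504;  x = 0.0124+-0.2526z,  y = -0.0142+0.1661z
quadratic in z: (1.0914)z²+(0.1158)z+(-0.0904)=0, √Δ=0.6388 → z ∈ {-0.3457, 0.2396}; z = -0.3457 (taking z<0)
x = 0.0997, y = -0.0716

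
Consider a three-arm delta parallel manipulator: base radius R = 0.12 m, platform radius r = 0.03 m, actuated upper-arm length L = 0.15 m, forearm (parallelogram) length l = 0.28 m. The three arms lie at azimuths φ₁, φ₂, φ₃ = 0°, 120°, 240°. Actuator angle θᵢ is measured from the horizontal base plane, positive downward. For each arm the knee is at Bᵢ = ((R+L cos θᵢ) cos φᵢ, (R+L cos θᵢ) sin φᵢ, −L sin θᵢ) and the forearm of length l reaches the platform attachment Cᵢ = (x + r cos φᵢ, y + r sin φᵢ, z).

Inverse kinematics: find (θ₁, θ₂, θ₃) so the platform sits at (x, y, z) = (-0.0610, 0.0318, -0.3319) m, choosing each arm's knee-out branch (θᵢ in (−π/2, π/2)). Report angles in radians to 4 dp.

θ₁ = 1.2217, θ₂ = 0.6980, θ₃ = 0.9596

arm 1 (φ=0.0°): x'=-0.0610, y'=0.0318
  A=0.1510, B=-0.3319, C=(l²−L²−A²−y'²−z²)/(2L)=-0.2602
  √(A²+B²)=0.3646;  θ1 = -1.1438+2.3655 ≈ 1.2217
arm 2 (φ=120.0°): x'=0.0580, y'=0.0369
  A=0.0320, B=-0.3319, C=(l²−L²−A²−y'²−z²)/(2L)=-0.1888
  γ=atan2(-0.3319,0.0320)=-1.4748;  ψ=arccos(-0.5663)=2.1728;  θ2=γ+ψ≈0.6980
arm 3 (φ=240.0°): x'=0.0030, y'=-0.0687
  A=0.0870, B=-0.3319, C=(l²−L²−A²−y'²−z²)/(2L)=-0.2219
  √(A²+B²)=0.3431;  θ3 = -1.3143+2.2739 ≈ 0.9596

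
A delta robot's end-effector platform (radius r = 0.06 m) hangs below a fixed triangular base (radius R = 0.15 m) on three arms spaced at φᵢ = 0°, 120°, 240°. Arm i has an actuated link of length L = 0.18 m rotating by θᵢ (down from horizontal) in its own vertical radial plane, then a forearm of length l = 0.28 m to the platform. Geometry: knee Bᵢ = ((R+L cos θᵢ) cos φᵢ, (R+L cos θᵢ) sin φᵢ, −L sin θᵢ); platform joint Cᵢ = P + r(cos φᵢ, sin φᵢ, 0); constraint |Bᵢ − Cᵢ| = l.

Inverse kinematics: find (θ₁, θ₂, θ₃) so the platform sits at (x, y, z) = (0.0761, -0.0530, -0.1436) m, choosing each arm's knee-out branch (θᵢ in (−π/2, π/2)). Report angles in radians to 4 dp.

θ₁ = -0.3489, θ₂ = 0.9600, θ₃ = 0.3494

φ1=0.0° → target in arm frame (0.0761, -0.0530)
  e−x'=0.0139;  (l²−L²−(e−x')²−y'²−z²)/2L = 0.0622
  √(A²+B²)=0.1443;  θ1 = -1.4743+1.1254 ≈ -0.3489
rotate P by −φ2: (-0.0839, -0.0394, -0.1436)
  e−x'=0.1739;  (l²−L²−(e−x')²−y'²−z²)/2L = -0.0179
  √(A²+B²)=0.2256;  θ2 = -0.6901+1.6501 ≈ 0.9600
φ3=240.0° → target in arm frame (0.0078, 0.0924)
  A=0.0822, B=-0.1436, C=(l²−L²−A²−y'²−z²)/(2L)=0.0280
  θ3 = atan2(B,A) + arccos(C/0.1654) = 0.3494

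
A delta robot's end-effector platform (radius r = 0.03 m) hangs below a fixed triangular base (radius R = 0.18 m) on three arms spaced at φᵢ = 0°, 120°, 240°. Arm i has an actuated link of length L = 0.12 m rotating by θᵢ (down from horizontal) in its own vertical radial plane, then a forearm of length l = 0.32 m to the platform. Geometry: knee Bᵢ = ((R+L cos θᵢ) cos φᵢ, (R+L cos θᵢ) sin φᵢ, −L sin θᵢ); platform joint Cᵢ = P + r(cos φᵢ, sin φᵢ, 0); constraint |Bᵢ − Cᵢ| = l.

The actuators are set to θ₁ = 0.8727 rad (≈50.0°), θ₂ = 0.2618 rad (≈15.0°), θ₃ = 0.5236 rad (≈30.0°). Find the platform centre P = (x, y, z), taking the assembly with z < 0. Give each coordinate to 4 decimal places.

φ1=0.0°: virtual centre (0.2271, 0.0000, -0.0919), radius l
φ2=120.0°: virtual centre (-0.1330, 0.2303, -0.0311), radius l
φ3=240.0°: virtual centre (-0.1270, -0.2199, -0.0600), radius l
eliminate P² terms by subtracting sphere 1 from 2 and 3
plane₁₂: -0.7202x+0.4606y+0.1217z = 0.0116
det = 0.6429;  x = -0.0137+0.1290z,  y = 0.0038+-0.0626z
into |P−S₁|² = l²: 1.0206z² + 0.1212z + -0.0359 = 0;  Δ = 0.1614;  z = -0.2562 or 0.1374 → z<0 root = -0.2562
x = -0.0468, y = 0.0198

(-0.0468, 0.0198, -0.2562)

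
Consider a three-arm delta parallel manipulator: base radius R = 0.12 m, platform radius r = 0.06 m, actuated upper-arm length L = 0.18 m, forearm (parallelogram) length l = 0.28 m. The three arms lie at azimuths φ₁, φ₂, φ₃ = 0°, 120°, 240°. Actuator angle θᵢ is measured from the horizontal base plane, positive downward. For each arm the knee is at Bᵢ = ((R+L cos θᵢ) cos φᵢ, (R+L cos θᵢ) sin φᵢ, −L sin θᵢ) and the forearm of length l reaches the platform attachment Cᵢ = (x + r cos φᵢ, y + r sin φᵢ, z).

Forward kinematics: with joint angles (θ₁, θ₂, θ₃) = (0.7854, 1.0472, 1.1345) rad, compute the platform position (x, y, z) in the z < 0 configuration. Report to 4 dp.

(0.0573, 0.0160, -0.3748)

φ1=0.0°: virtual centre (0.1873, 0.0000, -0.1273), radius l
arm 2 at φ=120.0°: e+L cos θ2 = 0.1500;  centre 2 = (-0.0750, 0.1299, -0.1559)
arm 3 at φ=240.0°: e+L cos θ3 = 0.1361;  centre 3 = (-0.0680, -0.1178, -0.1631)
eliminate P² terms by subtracting sphere 1 from 2 and 3
plane₁₂: -0.5246x+0.2598y+-0.0572z = -0.0045
Cramer: x(z) = 0.0103-0.1253z;  y(z) = 0.0037-0.0328z
quadratic in z: (1.0168)z²+(0.2987)z+(-0.0309)=0, √Δ=0.4635 → z ∈ {-0.3748, 0.0810}; z = -0.3748 (taking z<0)
x = 0.0573, y = 0.0160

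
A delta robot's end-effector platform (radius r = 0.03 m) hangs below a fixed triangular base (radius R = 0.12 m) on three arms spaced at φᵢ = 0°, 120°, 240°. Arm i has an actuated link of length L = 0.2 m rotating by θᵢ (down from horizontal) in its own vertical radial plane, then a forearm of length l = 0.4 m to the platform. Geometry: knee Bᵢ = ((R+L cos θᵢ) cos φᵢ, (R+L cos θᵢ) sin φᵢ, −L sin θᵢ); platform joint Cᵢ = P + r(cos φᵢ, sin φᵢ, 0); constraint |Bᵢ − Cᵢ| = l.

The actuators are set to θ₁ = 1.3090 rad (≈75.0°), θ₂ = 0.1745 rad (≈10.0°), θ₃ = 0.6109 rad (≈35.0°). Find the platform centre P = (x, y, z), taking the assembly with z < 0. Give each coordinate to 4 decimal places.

(-0.2031, 0.0650, -0.3851)

O1 = (0.1418·cos0.0°, 0.1418·sin0.0°, -0.1932) = (0.1418, 0.0000, -0.1932)
arm 2 at φ=120.0°: e+L cos θ2 = 0.2870;  O2 = (-0.1435, 0.2485, -0.0347)
φ3=240.0°: virtual centre (-0.1269, -0.2198, -0.1147), radius l
subtract pairs → two planes through P
[-0.5705 0.4970 0.3169]·P = 0.0261;  [-0.5374 -0.4396 0.1569]·P = 0.0202
det = 0.5179;  x = -0.0415+0.4196z,  y = 0.0049+-0.1560z
into |P−O₁|² = l²: 1.2004z² + 0.2310z + -0.0891 = 0;  Δ = 0.4810;  z = -0.3851 or 0.1926 → z<0 root = -0.3851
x = -0.2031, y = 0.0650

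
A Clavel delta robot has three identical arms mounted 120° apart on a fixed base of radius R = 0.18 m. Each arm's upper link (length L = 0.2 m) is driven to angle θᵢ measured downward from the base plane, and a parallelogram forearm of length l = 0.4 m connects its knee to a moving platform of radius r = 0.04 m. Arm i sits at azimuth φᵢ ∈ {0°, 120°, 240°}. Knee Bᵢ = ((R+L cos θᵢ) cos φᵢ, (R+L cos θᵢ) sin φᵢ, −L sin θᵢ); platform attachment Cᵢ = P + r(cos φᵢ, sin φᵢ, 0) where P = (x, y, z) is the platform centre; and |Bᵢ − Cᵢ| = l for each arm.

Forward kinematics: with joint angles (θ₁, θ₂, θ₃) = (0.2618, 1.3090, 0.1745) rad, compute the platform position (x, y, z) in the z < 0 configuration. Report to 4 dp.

O1 = (0.3332·cos0.0°, 0.3332·sin0.0°, -0.0518) = (0.3332, 0.0000, -0.0518)
O2 = (0.1918·cos120.0°, 0.1918·sin120.0°, -0.1932) = (-0.0959, 0.1661, -0.1932)
φ3=240.0°: virtual centre (-0.1685, -0.2918, -0.0347), radius l
subtract pairs → two planes through P
linear system: -0.8581x+0.3321y = -0.0396−-0.2828z; -1.0033x+-0.5836y = 0.0011−0.0341z
Cramer: x(z) = 0.0273-0.1843z;  y(z) = -0.0487+0.3753z
into |P−O₁|² = l²: 1.1748z² + 0.1797z + -0.0614 = 0;  Δ = 0.3207;  z = -0.3175 or 0.1645 → z<0 root = -0.3175
x = 0.0858, y = -0.1679

(0.0858, -0.1679, -0.3175)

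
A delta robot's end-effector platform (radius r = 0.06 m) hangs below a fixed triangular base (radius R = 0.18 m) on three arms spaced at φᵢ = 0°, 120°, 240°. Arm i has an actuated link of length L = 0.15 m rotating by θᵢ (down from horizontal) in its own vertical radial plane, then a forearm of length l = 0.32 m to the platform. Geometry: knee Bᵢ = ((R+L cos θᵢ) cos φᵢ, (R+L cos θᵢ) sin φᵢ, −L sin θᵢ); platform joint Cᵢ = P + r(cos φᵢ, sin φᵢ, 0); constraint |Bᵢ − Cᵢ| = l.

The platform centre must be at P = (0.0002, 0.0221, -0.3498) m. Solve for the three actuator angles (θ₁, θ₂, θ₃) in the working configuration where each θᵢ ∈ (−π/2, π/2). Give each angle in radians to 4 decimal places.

θ₁ = 0.8728, θ₂ = 0.7853, θ₃ = 0.9595

φ1=0.0° → target in arm frame (0.0002, 0.0221)
  e−x'=0.1198;  (l²−L²−(e−x')²−y'²−z²)/2L = -0.1910
  θ1 = atan2(B,A) + arccos(C/0.3697) = 0.8728
φ2=120.0° → target in arm frame (0.0190, -0.0112)
  e−x'=0.1010;  (l²−L²−(e−x')²−y'²−z²)/2L = -0.1759
  √(A²+B²)=0.3641;  θ2 = -1.2898+2.0751 ≈ 0.7853
arm 3 (φ=240.0°): x'=-0.0192, y'=-0.0109
  A=0.1392, B=-0.3498, C=(l²−L²−A²−y'²−z²)/(2L)=-0.2066
  θ3 = atan2(B,A) + arccos(C/0.3765) = 0.9595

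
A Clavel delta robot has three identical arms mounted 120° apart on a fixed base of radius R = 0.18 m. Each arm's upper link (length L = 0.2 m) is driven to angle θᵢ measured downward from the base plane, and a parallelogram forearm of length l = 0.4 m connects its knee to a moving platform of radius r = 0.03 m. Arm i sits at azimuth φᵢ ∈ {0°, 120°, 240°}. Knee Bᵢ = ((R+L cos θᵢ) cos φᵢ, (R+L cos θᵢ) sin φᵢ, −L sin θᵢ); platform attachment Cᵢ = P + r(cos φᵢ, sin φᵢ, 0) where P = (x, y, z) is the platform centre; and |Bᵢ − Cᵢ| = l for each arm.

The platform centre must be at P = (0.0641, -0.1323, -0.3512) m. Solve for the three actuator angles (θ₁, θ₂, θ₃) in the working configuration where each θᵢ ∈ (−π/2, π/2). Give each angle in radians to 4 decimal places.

θ₁ = 0.4363, θ₂ = 1.2218, θ₃ = 0.3491

rotate P by −φ1: (0.0641, -0.1323, -0.3512)
  A cos θ + B sin θ = C:  0.0859·cos θ + -0.3512·sin θ = -0.0706
  θ1 = atan2(B,A) + arccos(C/0.3616) = 0.4363
arm 2 (φ=120.0°): x'=-0.1466, y'=0.0106
  A cos θ + B sin θ = C:  0.2966·cos θ + -0.3512·sin θ = -0.2286
  θ2 = atan2(B,A) + arccos(C/0.4597) = 1.2218
φ3=240.0° → target in arm frame (0.0825, 0.1217)
  A cos θ + B sin θ = C:  0.0675·cos θ + -0.3512·sin θ = -0.0567
  √(A²+B²)=0.3576;  θ3 = -1.3810+1.7301 ≈ 0.3491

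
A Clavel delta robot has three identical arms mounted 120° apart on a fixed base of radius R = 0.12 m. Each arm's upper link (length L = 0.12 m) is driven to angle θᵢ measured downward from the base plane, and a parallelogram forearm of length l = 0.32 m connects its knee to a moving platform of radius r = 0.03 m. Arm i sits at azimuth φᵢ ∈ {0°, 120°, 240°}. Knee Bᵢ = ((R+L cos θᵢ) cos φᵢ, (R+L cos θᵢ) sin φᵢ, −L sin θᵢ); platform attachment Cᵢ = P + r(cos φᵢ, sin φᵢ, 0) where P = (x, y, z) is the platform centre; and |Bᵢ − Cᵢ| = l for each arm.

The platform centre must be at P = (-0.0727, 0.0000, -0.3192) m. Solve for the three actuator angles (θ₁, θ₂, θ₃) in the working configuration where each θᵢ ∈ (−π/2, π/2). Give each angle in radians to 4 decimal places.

θ₁ = 0.9600, θ₂ = 0.4367, θ₃ = 0.4367

rotate P by −φ1: (-0.0727, 0.0000, -0.3192)
  e−x'=0.1627;  (l²−L²−(e−x')²−y'²−z²)/2L = -0.1682
  √(A²+B²)=0.3583;  θ1 = -1.0994+2.0594 ≈ 0.9600
rotate P by −φ2: (0.0363, 0.0630, -0.3192)
  A=0.0537, B=-0.3192, C=(l²−L²−A²−y'²−z²)/(2L)=-0.0864
  θ2 = atan2(B,A) + arccos(C/0.3237) = 0.4367
φ3=240.0° → target in arm frame (0.0364, -0.0630)
  A cos θ + B sin θ = C:  0.0536·cos θ + -0.3192·sin θ = -0.0864
  γ=atan2(-0.3192,0.0536)=-1.4043;  ψ=arccos(-0.2669)=1.8409;  θ3=γ+ψ≈0.4367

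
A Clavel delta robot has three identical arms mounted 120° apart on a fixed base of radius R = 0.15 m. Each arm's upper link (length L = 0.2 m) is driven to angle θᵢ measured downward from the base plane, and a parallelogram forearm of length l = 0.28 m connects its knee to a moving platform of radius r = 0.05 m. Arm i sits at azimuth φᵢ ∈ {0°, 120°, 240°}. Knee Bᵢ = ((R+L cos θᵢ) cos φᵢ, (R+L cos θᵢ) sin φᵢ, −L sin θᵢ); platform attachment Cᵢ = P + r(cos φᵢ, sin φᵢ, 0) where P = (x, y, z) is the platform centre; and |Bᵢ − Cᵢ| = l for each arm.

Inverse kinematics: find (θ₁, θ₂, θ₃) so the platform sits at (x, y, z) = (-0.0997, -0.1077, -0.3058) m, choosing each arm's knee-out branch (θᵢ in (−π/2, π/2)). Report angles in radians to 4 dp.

φ1=0.0° → target in arm frame (-0.0997, -0.1077)
  A cos θ + B sin θ = C:  0.1997·cos θ + -0.3058·sin θ = -0.2665
  γ=atan2(-0.3058,0.1997)=-0.9923;  ψ=arccos(-0.7296)=2.3886;  θ1=γ+ψ≈1.3963
rotate P by −φ2: (-0.0434, 0.1402, -0.3058)
  A cos θ + B sin θ = C:  0.1434·cos θ + -0.3058·sin θ = -0.2383
  √(A²+B²)=0.3378;  θ2 = -1.1323+2.3541 ≈ 1.2219
arm 3 (φ=240.0°): x'=0.1431, y'=-0.0325
  e−x'=-0.0431;  (l²−L²−(e−x')²−y'²−z²)/2L = -0.1451
  √(A²+B²)=0.3088;  θ3 = -1.7109+2.0598 ≈ 0.3489

θ₁ = 1.3963, θ₂ = 1.2219, θ₃ = 0.3489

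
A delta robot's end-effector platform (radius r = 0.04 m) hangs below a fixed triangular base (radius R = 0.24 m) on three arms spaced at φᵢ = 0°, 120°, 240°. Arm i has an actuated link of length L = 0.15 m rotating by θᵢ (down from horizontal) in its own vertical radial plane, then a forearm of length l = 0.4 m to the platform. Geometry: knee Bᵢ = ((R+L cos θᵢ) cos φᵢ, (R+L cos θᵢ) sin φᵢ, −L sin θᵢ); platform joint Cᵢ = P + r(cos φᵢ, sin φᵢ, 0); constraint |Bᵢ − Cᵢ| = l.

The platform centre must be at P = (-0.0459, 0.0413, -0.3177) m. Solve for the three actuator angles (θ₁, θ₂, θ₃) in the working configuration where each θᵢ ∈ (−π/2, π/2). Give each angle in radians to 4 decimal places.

arm 1 (φ=0.0°): x'=-0.0459, y'=0.0413
  A=0.2459, B=-0.3177, C=(l²−L²−A²−y'²−z²)/(2L)=-0.0854
  γ=atan2(-0.3177,0.2459)=-0.9121;  ψ=arccos(-0.2125)=1.7849;  θ1=γ+ψ≈0.8728
φ2=120.0° → target in arm frame (0.0587, 0.0191)
  A cos θ + B sin θ = C:  0.1413·cos θ + -0.3177·sin θ = 0.0541
  γ=atan2(-0.3177,0.1413)=-1.1524;  ψ=arccos(0.1557)=1.4145;  θ2=γ+ψ≈0.2621
rotate P by −φ3: (-0.0128, -0.0604, -0.3177)
  e−x'=0.2128;  (l²−L²−(e−x')²−y'²−z²)/2L = -0.0412
  γ=atan2(-0.3177,0.2128)=-0.9806;  ψ=arccos(-0.1079)=1.6789;  θ3=γ+ψ≈0.6983

θ₁ = 0.8728, θ₂ = 0.2621, θ₃ = 0.6983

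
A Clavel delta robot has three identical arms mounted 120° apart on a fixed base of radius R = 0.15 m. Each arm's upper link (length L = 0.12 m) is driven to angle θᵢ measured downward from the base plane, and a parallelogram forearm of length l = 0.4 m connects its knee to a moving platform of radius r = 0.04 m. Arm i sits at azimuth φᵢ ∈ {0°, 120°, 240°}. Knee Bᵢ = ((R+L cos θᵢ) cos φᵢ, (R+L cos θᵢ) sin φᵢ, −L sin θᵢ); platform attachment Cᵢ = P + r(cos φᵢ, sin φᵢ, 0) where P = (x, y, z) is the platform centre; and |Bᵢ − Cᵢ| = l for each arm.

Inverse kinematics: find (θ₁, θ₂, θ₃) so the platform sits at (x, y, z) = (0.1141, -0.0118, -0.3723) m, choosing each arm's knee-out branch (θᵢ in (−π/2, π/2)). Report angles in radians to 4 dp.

arm 1 (φ=0.0°): x'=0.1141, y'=-0.0118
  A=-0.0041, B=-0.3723, C=(l²−L²−A²−y'²−z²)/(2L)=0.0285
  √(A²+B²)=0.3723;  θ1 = -1.5818+1.4942 ≈ -0.0876
arm 2 (φ=120.0°): x'=-0.0673, y'=-0.0929
  A cos θ + B sin θ = C:  0.1773·cos θ + -0.3723·sin θ = -0.1378
  √(A²+B²)=0.4123;  θ2 = -1.1264+1.9115 ≈ 0.7850
rotate P by −φ3: (-0.0468, 0.1047, -0.3723)
  A=0.1568, B=-0.3723, C=(l²−L²−A²−y'²−z²)/(2L)=-0.1190
  γ=atan2(-0.3723,0.1568)=-1.1721;  ψ=arccos(-0.2946)=1.8699;  θ3=γ+ψ≈0.6978

θ₁ = -0.0876, θ₂ = 0.7850, θ₃ = 0.6978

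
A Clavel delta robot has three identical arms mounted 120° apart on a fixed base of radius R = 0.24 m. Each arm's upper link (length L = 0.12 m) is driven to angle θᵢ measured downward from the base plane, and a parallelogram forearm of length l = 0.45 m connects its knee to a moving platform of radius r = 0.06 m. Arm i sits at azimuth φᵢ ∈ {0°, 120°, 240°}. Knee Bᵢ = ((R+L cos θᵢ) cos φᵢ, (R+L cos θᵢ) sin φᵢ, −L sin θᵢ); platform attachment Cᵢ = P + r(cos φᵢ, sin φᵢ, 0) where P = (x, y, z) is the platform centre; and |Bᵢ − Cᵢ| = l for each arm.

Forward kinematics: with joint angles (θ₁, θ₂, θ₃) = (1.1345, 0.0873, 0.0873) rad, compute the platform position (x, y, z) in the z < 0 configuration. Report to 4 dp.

(-0.1301, 0.0000, -0.3776)

arm 1 at φ=0.0°: ρ1 = 0.2307;  centre 1 = (0.2307, 0.0000, -0.1088)
centre 2 = (0.2995·cos120.0°, 0.2995·sin120.0°, -0.0105) = (-0.1498, 0.2594, -0.0105)
arm 3 at φ=240.0°: ρ3 = 0.2995;  centre 3 = (-0.1498, -0.2594, -0.0105)
subtract pairs → two planes through P
[-0.7610 0.5188 0.1966]·P = 0.0248;  [-0.7610 -0.5188 0.1966]·P = 0.0248
Cramer: x(z) = -0.0326+0.2583z;  y(z) = 0.0000-0.0000z
quadratic in z: (1.0667)z²+(0.0815)z+(-0.1214)=0, √Δ=0.7242 → z ∈ {-0.3776, 0.3013}; z = -0.3776 (taking z<0)
x = -0.1301, y = 0.0000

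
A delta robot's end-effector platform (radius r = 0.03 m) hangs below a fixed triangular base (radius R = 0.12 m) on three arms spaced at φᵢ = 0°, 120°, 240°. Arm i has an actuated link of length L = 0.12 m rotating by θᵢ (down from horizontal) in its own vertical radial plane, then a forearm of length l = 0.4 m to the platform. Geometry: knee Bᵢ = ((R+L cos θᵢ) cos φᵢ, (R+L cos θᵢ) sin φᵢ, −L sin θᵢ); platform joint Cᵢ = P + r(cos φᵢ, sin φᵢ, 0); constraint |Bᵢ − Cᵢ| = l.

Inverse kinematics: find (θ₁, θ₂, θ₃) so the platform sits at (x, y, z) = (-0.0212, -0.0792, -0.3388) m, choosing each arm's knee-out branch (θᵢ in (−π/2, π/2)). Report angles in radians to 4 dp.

φ1=0.0° → target in arm frame (-0.0212, -0.0792)
  A=0.1112, B=-0.3388, C=(l²−L²−A²−y'²−z²)/(2L)=0.0507
  θ1 = atan2(B,A) + arccos(C/0.3566) = 0.1744
rotate P by −φ2: (-0.0580, 0.0580, -0.3388)
  e−x'=0.1480;  (l²−L²−(e−x')²−y'²−z²)/2L = 0.0231
  √(A²+B²)=0.3697;  θ2 = -1.1590+1.5082 ≈ 0.3492
rotate P by −φ3: (0.0792, 0.0212, -0.3388)
  e−x'=0.0108;  (l²−L²−(e−x')²−y'²−z²)/2L = 0.1260
  θ3 = atan2(B,A) + arccos(C/0.3390) = -0.3490

θ₁ = 0.1744, θ₂ = 0.3492, θ₃ = -0.3490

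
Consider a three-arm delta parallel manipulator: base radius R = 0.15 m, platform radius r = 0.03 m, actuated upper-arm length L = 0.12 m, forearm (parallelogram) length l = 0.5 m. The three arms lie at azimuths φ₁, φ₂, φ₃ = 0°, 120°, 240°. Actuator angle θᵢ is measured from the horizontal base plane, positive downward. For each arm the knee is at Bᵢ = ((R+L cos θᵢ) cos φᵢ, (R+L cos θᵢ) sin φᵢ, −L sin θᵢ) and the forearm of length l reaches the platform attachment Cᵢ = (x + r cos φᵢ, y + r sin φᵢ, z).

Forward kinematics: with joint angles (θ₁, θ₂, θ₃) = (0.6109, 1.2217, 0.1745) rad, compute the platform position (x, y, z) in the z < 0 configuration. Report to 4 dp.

φ1=0.0°: virtual centre (0.2183, 0.0000, -0.0688), radius l
S2 = (0.1610·cos120.0°, 0.1610·sin120.0°, -0.1128) = (-0.0805, 0.1395, -0.1128)
φ3=240.0°: virtual centre (-0.1191, -0.2063, -0.0208), radius l
eliminate P² terms by subtracting sphere 1 from 2 and 3
linear system: -0.5976x+0.2789y = -0.0137−-0.0879z; -0.6748x+-0.4125y = 0.0048−0.0960z
Cramer: x(z) = 0.0100-0.0218z;  y(z) = -0.0279+0.2683z
into |P−S₁|² = l²: 1.0725z² + 0.1318z + -0.2011 = 0;  Δ = 0.8800;  z = -0.4988 or 0.3759 → z<0 root = -0.4988
x = 0.0208, y = -0.1617

(0.0208, -0.1617, -0.4988)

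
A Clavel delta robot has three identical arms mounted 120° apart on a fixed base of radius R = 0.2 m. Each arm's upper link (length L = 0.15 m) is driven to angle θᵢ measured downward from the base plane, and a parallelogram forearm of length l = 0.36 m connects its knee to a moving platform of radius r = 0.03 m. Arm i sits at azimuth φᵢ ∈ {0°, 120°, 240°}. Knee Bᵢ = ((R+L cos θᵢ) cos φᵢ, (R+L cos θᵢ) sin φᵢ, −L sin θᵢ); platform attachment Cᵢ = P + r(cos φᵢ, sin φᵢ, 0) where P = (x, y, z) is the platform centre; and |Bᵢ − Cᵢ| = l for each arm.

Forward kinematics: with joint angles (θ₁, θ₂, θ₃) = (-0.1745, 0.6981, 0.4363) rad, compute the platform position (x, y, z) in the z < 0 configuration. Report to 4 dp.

(0.0595, -0.0227, -0.2238)

arm 1 at φ=0.0°: e+L cos θ1 = 0.3177;  centre 1 = (0.3177, 0.0000, 0.0260)
φ2=120.0°: virtual centre (-0.1425, 0.2467, -0.0964), radius l
centre 3 = (0.3059·cos240.0°, 0.3059·sin240.0°, -0.0634) = (-0.1530, -0.2650, -0.0634)
eliminate P² terms by subtracting sphere 1 from 2 and 3
plane₁₂: -0.9204x+0.4935y+-0.2449z = -0.0112
det = 0.9523;  x = 0.0083+-0.2290z,  y = -0.0072+0.0692z
into |P−centre ₁|² = l²: 1.0572z² + 0.0886z + -0.0331 = 0;  Δ = 0.1479;  z = -0.2238 or 0.1400 → z<0 root = -0.2238
x = 0.0595, y = -0.0227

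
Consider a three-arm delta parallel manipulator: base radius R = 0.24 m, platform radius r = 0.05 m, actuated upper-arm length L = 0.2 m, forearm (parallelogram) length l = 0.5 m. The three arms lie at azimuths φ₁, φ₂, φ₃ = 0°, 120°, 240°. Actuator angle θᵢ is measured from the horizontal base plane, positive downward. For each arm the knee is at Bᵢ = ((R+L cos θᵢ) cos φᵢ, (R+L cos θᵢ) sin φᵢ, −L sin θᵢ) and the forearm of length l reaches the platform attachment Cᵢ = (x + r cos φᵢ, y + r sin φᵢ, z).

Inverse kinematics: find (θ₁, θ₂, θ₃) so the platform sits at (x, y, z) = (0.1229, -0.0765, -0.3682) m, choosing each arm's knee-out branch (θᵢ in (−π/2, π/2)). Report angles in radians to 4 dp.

θ₁ = -0.2620, θ₂ = 0.8728, θ₃ = 0.3493

rotate P by −φ1: (0.1229, -0.0765, -0.3682)
  e−x'=0.0671;  (l²−L²−(e−x')²−y'²−z²)/2L = 0.1602
  γ=atan2(-0.3682,0.0671)=-1.3905;  ψ=arccos(0.4280)=1.1285;  θ1=γ+ψ≈-0.2620
φ2=120.0° → target in arm frame (-0.1277, -0.0682)
  A=0.3177, B=-0.3682, C=(l²−L²−A²−y'²−z²)/(2L)=-0.0779
  θ2 = atan2(B,A) + arccos(C/0.4863) = 0.8728
φ3=240.0° → target in arm frame (0.0048, 0.1447)
  A cos θ + B sin θ = C:  0.1852·cos θ + -0.3682·sin θ = 0.0480
  θ3 = atan2(B,A) + arccos(C/0.4122) = 0.3493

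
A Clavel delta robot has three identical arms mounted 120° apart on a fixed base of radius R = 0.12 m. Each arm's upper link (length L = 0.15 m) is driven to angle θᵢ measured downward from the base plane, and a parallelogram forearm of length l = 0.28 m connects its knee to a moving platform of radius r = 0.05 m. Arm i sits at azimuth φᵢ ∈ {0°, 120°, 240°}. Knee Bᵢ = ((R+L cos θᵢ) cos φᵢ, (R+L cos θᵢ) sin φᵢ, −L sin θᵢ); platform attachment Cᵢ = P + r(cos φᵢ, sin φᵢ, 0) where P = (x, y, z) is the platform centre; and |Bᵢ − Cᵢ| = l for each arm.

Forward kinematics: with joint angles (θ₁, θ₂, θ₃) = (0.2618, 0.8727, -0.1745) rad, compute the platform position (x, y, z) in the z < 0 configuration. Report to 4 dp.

(0.0161, -0.1004, -0.2085)

arm 1 at φ=0.0°: ρ1 = 0.2149;  S1 = (0.2149, 0.0000, -0.0388)
φ2=120.0°: virtual centre (-0.0832, 0.1441, -0.1149), radius l
S3 = (0.2177·cos240.0°, 0.2177·sin240.0°, 0.0260) = (-0.1089, -0.1886, 0.0260)
subtract pairs → two planes through P
[-0.5962 0.2882 -0.1522]·P = -0.0068;  [-0.6475 -0.3771 0.1297]·P = 0.0004
Cramer: x(z) = 0.0059-0.0486z;  y(z) = -0.0113+0.4274z
sphere 1 gives Az²+Bz+C=0 with A=1.1851, B=0.0883, C=-0.0331;  B²−4AC=0.1647;  roots -0.2085, 0.1340;  negative root z = -0.2085
x = 0.0161, y = -0.1004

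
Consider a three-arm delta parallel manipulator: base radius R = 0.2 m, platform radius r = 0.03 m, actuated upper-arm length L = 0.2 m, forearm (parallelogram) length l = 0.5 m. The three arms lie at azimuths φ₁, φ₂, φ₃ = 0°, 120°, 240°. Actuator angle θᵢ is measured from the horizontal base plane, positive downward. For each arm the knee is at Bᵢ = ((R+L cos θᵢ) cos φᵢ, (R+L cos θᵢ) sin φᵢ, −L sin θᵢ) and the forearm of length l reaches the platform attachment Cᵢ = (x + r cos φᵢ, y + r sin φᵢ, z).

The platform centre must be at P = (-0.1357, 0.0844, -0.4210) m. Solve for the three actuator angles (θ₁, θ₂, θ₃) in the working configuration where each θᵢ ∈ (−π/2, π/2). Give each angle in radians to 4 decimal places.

θ₁ = 0.9600, θ₂ = -0.0872, θ₃ = 0.5234

arm 1 (φ=0.0°): x'=-0.1357, y'=0.0844
  A cos θ + B sin θ = C:  0.3057·cos θ + -0.4210·sin θ = -0.1695
  √(A²+B²)=0.5203;  θ1 = -0.9427+1.9027 ≈ 0.9600
φ2=120.0° → target in arm frame (0.1409, 0.0753)
  e−x'=0.0291;  (l²−L²−(e−x')²−y'²−z²)/2L = 0.0656
  θ2 = atan2(B,A) + arccos(C/0.4220) = -0.0872
arm 3 (φ=240.0°): x'=-0.0052, y'=-0.1597
  A=0.1752, B=-0.4210, C=(l²−L²−A²−y'²−z²)/(2L)=-0.0587
  γ=atan2(-0.4210,0.1752)=-1.1764;  ψ=arccos(-0.1286)=1.6998;  θ3=γ+ψ≈0.5234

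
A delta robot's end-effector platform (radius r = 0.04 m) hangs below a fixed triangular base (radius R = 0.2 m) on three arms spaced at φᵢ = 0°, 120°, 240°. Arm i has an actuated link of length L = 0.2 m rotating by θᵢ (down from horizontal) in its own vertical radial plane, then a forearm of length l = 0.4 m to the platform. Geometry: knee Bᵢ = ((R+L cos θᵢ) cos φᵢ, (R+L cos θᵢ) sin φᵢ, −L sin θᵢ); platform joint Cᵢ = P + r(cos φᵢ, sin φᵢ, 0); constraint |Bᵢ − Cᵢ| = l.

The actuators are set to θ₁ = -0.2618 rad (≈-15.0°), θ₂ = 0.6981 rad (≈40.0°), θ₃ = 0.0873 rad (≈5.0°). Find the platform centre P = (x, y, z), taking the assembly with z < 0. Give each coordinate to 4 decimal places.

(0.0582, -0.0555, -0.2126)

arm 1 at φ=0.0°: ρ1 = 0.3532;  centre 1 = (0.3532, 0.0000, 0.0518)
φ2=120.0°: virtual centre (-0.1566, 0.2713, -0.1286), radius l
φ3=240.0°: virtual centre (-0.1796, -0.3111, -0.0174), radius l
eliminate P² terms by subtracting sphere 1 from 2 and 3
linear system: -1.0196x+0.5425y = -0.0128−-0.3606z; -1.0656x+-0.6222y = 0.0019−-0.1384z
det = 1.2125;  x = 0.0057+-0.2470z,  y = -0.0129+0.2006z
sphere 1 gives Az²+Bz+C=0 with A=1.1012, B=0.0630, C=-0.0364;  B²−4AC=0.1643;  roots -0.2126, 0.1555;  negative root z = -0.2126
x = 0.0582, y = -0.0555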